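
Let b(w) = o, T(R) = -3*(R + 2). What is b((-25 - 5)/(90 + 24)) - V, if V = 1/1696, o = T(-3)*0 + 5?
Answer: 8479/1696 ≈ 4.9994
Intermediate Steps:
T(R) = -6 - 3*R (T(R) = -3*(2 + R) = -6 - 3*R)
o = 5 (o = (-6 - 3*(-3))*0 + 5 = (-6 + 9)*0 + 5 = 3*0 + 5 = 0 + 5 = 5)
b(w) = 5
V = 1/1696 ≈ 0.00058962
b((-25 - 5)/(90 + 24)) - V = 5 - 1*1/1696 = 5 - 1/1696 = 8479/1696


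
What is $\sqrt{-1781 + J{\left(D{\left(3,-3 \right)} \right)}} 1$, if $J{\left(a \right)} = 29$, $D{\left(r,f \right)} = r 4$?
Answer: $2 i \sqrt{438} \approx 41.857 i$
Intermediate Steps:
$D{\left(r,f \right)} = 4 r$
$\sqrt{-1781 + J{\left(D{\left(3,-3 \right)} \right)}} 1 = \sqrt{-1781 + 29} \cdot 1 = \sqrt{-1752} \cdot 1 = 2 i \sqrt{438} \cdot 1 = 2 i \sqrt{438}$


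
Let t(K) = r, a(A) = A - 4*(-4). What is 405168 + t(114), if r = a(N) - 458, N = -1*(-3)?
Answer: 404729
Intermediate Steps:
N = 3
a(A) = 16 + A (a(A) = A + 16 = 16 + A)
r = -439 (r = (16 + 3) - 458 = 19 - 458 = -439)
t(K) = -439
405168 + t(114) = 405168 - 439 = 404729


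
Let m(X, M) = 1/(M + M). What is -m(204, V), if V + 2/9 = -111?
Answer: 9/2002 ≈ 0.0044955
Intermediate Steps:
V = -1001/9 (V = -2/9 - 111 = -1001/9 ≈ -111.22)
m(X, M) = 1/(2*M)
-m(204, V) = -1/(2*(-1001/9)) = -(-9)/(2*1001) = -1*(-9/2002) = 9/2002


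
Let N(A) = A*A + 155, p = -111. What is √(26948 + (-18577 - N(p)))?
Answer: I*√4105 ≈ 64.07*I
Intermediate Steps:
N(A) = 155 + A² (N(A) = A² + 155 = 155 + A²)
√(26948 + (-18577 - N(p))) = √(26948 + (-18577 - (155 + (-111)²))) = √(26948 + (-18577 - (155 + 12321))) = √(26948 + (-18577 - 1*12476)) = √(26948 + (-18577 - 12476)) = √(26948 - 31053) = √(-4105) = I*√4105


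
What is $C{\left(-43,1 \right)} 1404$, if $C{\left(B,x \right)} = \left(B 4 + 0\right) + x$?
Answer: $-240084$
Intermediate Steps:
$C{\left(B,x \right)} = x + 4 B$ ($C{\left(B,x \right)} = \left(4 B + 0\right) + x = 4 B + x = x + 4 B$)
$C{\left(-43,1 \right)} 1404 = \left(1 + 4 \left(-43\right)\right) 1404 = \left(1 - 172\right) 1404 = \left(-171\right) 1404 = -240084$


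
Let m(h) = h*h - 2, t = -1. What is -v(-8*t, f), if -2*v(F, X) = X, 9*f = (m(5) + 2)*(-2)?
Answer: -25/9 ≈ -2.7778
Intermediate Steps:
m(h) = -2 + h² (m(h) = h² - 2 = -2 + h²)
f = -50/9 (f = (((-2 + 5²) + 2)*(-2))/9 = (((-2 + 25) + 2)*(-2))/9 = ((23 + 2)*(-2))/9 = (25*(-2))/9 = (⅑)*(-50) = -50/9 ≈ -5.5556)
v(F, X) = -X/2
-v(-8*t, f) = -(-1)*(-50)/(2*9) = -1*25/9 = -25/9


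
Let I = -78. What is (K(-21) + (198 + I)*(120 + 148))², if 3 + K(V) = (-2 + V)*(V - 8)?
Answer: 1077414976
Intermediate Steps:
K(V) = -3 + (-8 + V)*(-2 + V) (K(V) = -3 + (-2 + V)*(V - 8) = -3 + (-2 + V)*(-8 + V) = -3 + (-8 + V)*(-2 + V))
(K(-21) + (198 + I)*(120 + 148))² = ((13 + (-21)² - 10*(-21)) + (198 - 78)*(120 + 148))² = ((13 + 441 + 210) + 120*268)² = (664 + 32160)² = 32824² = 1077414976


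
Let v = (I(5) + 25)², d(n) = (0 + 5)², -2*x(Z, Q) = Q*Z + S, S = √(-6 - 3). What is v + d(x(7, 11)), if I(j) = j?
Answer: 925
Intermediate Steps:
S = 3*I (S = √(-9) = 3*I ≈ 3.0*I)
x(Z, Q) = -3*I/2 - Q*Z/2 (x(Z, Q) = -(Q*Z + 3*I)/2 = -(3*I + Q*Z)/2 = -3*I/2 - Q*Z/2)
d(n) = 25 (d(n) = 5² = 25)
v = 900 (v = (5 + 25)² = 30² = 900)
v + d(x(7, 11)) = 900 + 25 = 925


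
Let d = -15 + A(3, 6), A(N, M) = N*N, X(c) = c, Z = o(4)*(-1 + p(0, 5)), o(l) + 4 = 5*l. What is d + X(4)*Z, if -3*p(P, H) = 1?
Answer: -274/3 ≈ -91.333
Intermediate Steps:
p(P, H) = -⅓ (p(P, H) = -⅓*1 = -⅓)
o(l) = -4 + 5*l
Z = -64/3 (Z = (-4 + 5*4)*(-1 - ⅓) = (-4 + 20)*(-4/3) = 16*(-4/3) = -64/3 ≈ -21.333)
A(N, M) = N²
d = -6 (d = -15 + 3² = -15 + 9 = -6)
d + X(4)*Z = -6 + 4*(-64/3) = -6 - 256/3 = -274/3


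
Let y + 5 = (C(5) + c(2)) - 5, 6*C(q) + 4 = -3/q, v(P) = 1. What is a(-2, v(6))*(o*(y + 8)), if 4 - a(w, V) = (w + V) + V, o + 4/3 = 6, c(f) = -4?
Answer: -5684/45 ≈ -126.31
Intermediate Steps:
o = 14/3 (o = -4/3 + 6 = 14/3 ≈ 4.6667)
C(q) = -⅔ - 1/(2*q) (C(q) = -⅔ + (-3/q)/6 = -⅔ - 1/(2*q))
a(w, V) = 4 - w - 2*V (a(w, V) = 4 - ((w + V) + V) = 4 - ((V + w) + V) = 4 - (w + 2*V) = 4 + (-w - 2*V) = 4 - w - 2*V)
y = -443/30 (y = -5 + (((⅙)*(-3 - 4*5)/5 - 4) - 5) = -5 + (((⅙)*(⅕)*(-3 - 20) - 4) - 5) = -5 + (((⅙)*(⅕)*(-23) - 4) - 5) = -5 + ((-23/30 - 4) - 5) = -5 + (-143/30 - 5) = -5 - 293/30 = -443/30 ≈ -14.767)
a(-2, v(6))*(o*(y + 8)) = (4 - 1*(-2) - 2*1)*(14*(-443/30 + 8)/3) = (4 + 2 - 2)*((14/3)*(-203/30)) = 4*(-1421/45) = -5684/45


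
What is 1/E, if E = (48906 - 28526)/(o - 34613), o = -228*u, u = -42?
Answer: -25037/20380 ≈ -1.2285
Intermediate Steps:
o = 9576 (o = -228*(-42) = 9576)
E = -20380/25037 (E = (48906 - 28526)/(9576 - 34613) = 20380/(-25037) = 20380*(-1/25037) = -20380/25037 ≈ -0.81400)
1/E = 1/(-20380/25037) = -25037/20380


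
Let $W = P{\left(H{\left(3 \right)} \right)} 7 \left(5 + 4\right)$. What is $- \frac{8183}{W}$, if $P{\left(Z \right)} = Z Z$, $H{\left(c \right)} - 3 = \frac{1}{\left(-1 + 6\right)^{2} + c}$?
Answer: $- \frac{916496}{65025} \approx -14.095$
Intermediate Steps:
$H{\left(c \right)} = 3 + \frac{1}{25 + c}$ ($H{\left(c \right)} = 3 + \frac{1}{\left(-1 + 6\right)^{2} + c} = 3 + \frac{1}{5^{2} + c} = 3 + \frac{1}{25 + c}$)
$P{\left(Z \right)} = Z^{2}$
$W = \frac{65025}{112}$ ($W = \left(\frac{76 + 3 \cdot 3}{25 + 3}\right)^{2} \cdot 7 \left(5 + 4\right) = \left(\frac{76 + 9}{28}\right)^{2} \cdot 7 \cdot 9 = \left(\frac{1}{28} \cdot 85\right)^{2} \cdot 63 = \left(\frac{85}{28}\right)^{2} \cdot 63 = \frac{7225}{784} \cdot 63 = \frac{65025}{112} \approx 580.58$)
$- \frac{8183}{W} = - \frac{8183}{\frac{65025}{112}} = \left(-8183\right) \frac{112}{65025} = - \frac{916496}{65025}$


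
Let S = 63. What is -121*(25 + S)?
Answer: -10648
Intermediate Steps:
-121*(25 + S) = -121*(25 + 63) = -121*88 = -10648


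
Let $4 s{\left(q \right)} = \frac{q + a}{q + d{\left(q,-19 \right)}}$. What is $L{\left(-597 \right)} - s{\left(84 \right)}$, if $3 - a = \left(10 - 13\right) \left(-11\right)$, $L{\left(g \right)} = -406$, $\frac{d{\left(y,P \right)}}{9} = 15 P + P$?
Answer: $- \frac{717799}{1768} \approx -406.0$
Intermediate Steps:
$d{\left(y,P \right)} = 144 P$ ($d{\left(y,P \right)} = 9 \left(15 P + P\right) = 9 \cdot 16 P = 144 P$)
$a = -30$ ($a = 3 - \left(10 - 13\right) \left(-11\right) = 3 - \left(-3\right) \left(-11\right) = 3 - 33 = -30$)
$s{\left(q \right)} = \frac{-30 + q}{4 \left(-2736 + q\right)}$ ($s{\left(q \right)} = \frac{\left(q - 30\right) \frac{1}{q + 144 \left(-19\right)}}{4} = \frac{\left(-30 + q\right) \frac{1}{q - 2736}}{4} = \frac{\left(-30 + q\right) \frac{1}{-2736 + q}}{4} = \frac{\frac{1}{-2736 + q} \left(-30 + q\right)}{4} = \frac{-30 + q}{4 \left(-2736 + q\right)}$)
$L{\left(-597 \right)} - s{\left(84 \right)} = -406 - \frac{-30 + 84}{4 \left(-2736 + 84\right)} = -406 - \frac{1}{4} \frac{1}{-2652} \cdot 54 = -406 - \frac{1}{4} \left(- \frac{1}{2652}\right) 54 = -406 - - \frac{9}{1768} = -406 + \frac{9}{1768} = - \frac{717799}{1768}$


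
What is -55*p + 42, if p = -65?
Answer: 3617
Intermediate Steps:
-55*p + 42 = -55*(-65) + 42 = 3575 + 42 = 3617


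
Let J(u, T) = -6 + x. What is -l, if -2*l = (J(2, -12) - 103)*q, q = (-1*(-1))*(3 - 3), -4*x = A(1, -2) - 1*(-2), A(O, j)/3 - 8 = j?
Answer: 0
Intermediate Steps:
A(O, j) = 24 + 3*j
x = -5 (x = -((24 + 3*(-2)) - 1*(-2))/4 = -((24 - 6) + 2)/4 = -(18 + 2)/4 = -¼*20 = -5)
q = 0 (q = 1*0 = 0)
J(u, T) = -11 (J(u, T) = -6 - 5 = -11)
l = 0 (l = -(-11 - 103)*0/2 = -(-57)*0 = -½*0 = 0)
-l = -1*0 = 0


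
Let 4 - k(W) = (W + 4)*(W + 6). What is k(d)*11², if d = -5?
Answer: 605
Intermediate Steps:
k(W) = 4 - (4 + W)*(6 + W) (k(W) = 4 - (W + 4)*(W + 6) = 4 - (4 + W)*(6 + W))
k(d)*11² = (-20 - 1*(-5)² - 10*(-5))*11² = (-20 - 1*25 + 50)*121 = (-20 - 25 + 50)*121 = 5*121 = 605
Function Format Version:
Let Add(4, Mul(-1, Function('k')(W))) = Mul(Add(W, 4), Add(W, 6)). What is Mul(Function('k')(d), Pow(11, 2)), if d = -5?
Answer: 605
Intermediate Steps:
Function('k')(W) = Add(4, Mul(-1, Add(4, W), Add(6, W))) (Function('k')(W) = Add(4, Mul(-1, Mul(Add(W, 4), Add(W, 6)))) = Add(4, Mul(-1, Mul(Add(4, W), Add(6, W)))) = Add(4, Mul(-1, Add(4, W), Add(6, W))))
Mul(Function('k')(d), Pow(11, 2)) = Mul(Add(-20, Mul(-1, Pow(-5, 2)), Mul(-10, -5)), Pow(11, 2)) = Mul(Add(-20, Mul(-1, 25), 50), 121) = Mul(Add(-20, -25, 50), 121) = Mul(5, 121) = 605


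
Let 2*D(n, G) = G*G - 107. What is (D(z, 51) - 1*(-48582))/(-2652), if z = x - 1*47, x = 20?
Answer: -3833/204 ≈ -18.789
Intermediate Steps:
z = -27 (z = 20 - 1*47 = 20 - 47 = -27)
D(n, G) = -107/2 + G**2/2 (D(n, G) = (G*G - 107)/2 = (G**2 - 107)/2 = (-107 + G**2)/2 = -107/2 + G**2/2)
(D(z, 51) - 1*(-48582))/(-2652) = ((-107/2 + (1/2)*51**2) - 1*(-48582))/(-2652) = ((-107/2 + (1/2)*2601) + 48582)*(-1/2652) = ((-107/2 + 2601/2) + 48582)*(-1/2652) = (1247 + 48582)*(-1/2652) = 49829*(-1/2652) = -3833/204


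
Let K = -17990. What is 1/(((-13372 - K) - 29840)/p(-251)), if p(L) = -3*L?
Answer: -753/25222 ≈ -0.029855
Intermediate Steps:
1/(((-13372 - K) - 29840)/p(-251)) = 1/(((-13372 - 1*(-17990)) - 29840)/((-3*(-251)))) = 1/(((-13372 + 17990) - 29840)/753) = 1/((4618 - 29840)*(1/753)) = 1/(-25222*1/753) = 1/(-25222/753) = -753/25222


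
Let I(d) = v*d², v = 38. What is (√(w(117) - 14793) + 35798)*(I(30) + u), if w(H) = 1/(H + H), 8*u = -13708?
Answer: 1162951727 + 64973*I*√90000586/156 ≈ 1.163e+9 + 3.9512e+6*I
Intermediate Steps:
u = -3427/2 (u = (⅛)*(-13708) = -3427/2 ≈ -1713.5)
w(H) = 1/(2*H)
I(d) = 38*d²
(√(w(117) - 14793) + 35798)*(I(30) + u) = (√((½)/117 - 14793) + 35798)*(38*30² - 3427/2) = (√((½)*(1/117) - 14793) + 35798)*(38*900 - 3427/2) = (√(1/234 - 14793) + 35798)*(34200 - 3427/2) = (√(-3461561/234) + 35798)*(64973/2) = (I*√90000586/78 + 35798)*(64973/2) = (35798 + I*√90000586/78)*(64973/2) = 1162951727 + 64973*I*√90000586/156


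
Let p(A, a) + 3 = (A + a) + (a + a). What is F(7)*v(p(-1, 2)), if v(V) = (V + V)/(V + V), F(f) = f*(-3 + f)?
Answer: 28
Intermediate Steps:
p(A, a) = -3 + A + 3*a (p(A, a) = -3 + ((A + a) + (a + a)) = -3 + ((A + a) + 2*a) = -3 + (A + 3*a) = -3 + A + 3*a)
v(V) = 1 (v(V) = (2*V)/((2*V)) = (2*V)*(1/(2*V)) = 1)
F(7)*v(p(-1, 2)) = (7*(-3 + 7))*1 = (7*4)*1 = 28*1 = 28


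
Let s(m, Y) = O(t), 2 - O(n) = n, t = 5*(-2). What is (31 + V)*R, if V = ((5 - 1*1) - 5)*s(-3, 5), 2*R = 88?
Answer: 836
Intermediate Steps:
t = -10
R = 44 (R = (½)*88 = 44)
O(n) = 2 - n
s(m, Y) = 12 (s(m, Y) = 2 - 1*(-10) = 2 + 10 = 12)
V = -12 (V = ((5 - 1*1) - 5)*12 = ((5 - 1) - 5)*12 = (4 - 5)*12 = -1*12 = -12)
(31 + V)*R = (31 - 12)*44 = 19*44 = 836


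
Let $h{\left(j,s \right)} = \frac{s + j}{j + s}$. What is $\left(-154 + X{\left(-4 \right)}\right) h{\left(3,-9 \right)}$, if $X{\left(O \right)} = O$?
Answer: $-158$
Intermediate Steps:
$h{\left(j,s \right)} = 1$ ($h{\left(j,s \right)} = \frac{j + s}{j + s} = 1$)
$\left(-154 + X{\left(-4 \right)}\right) h{\left(3,-9 \right)} = \left(-154 - 4\right) 1 = \left(-158\right) 1 = -158$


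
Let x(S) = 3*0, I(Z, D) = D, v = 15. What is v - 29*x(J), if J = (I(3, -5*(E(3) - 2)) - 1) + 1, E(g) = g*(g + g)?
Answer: 15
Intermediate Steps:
E(g) = 2*g**2 (E(g) = g*(2*g) = 2*g**2)
J = -80 (J = (-5*(2*3**2 - 2) - 1) + 1 = (-5*(2*9 - 2) - 1) + 1 = (-5*(18 - 2) - 1) + 1 = (-5*16 - 1) + 1 = (-80 - 1) + 1 = -81 + 1 = -80)
x(S) = 0
v - 29*x(J) = 15 - 29*0 = 15 + 0 = 15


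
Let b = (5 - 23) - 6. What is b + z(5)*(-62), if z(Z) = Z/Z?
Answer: -86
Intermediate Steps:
z(Z) = 1
b = -24 (b = -18 - 6 = -24)
b + z(5)*(-62) = -24 + 1*(-62) = -24 - 62 = -86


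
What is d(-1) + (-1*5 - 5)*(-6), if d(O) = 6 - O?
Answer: 67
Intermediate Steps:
d(-1) + (-1*5 - 5)*(-6) = (6 - 1*(-1)) + (-1*5 - 5)*(-6) = (6 + 1) + (-5 - 5)*(-6) = 7 - 10*(-6) = 7 + 60 = 67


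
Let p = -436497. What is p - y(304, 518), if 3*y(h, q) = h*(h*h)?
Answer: -29403955/3 ≈ -9.8013e+6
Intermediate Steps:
y(h, q) = h³/3 (y(h, q) = (h*(h*h))/3 = (h*h²)/3 = h³/3)
p - y(304, 518) = -436497 - 304³/3 = -436497 - 28094464/3 = -29403955/3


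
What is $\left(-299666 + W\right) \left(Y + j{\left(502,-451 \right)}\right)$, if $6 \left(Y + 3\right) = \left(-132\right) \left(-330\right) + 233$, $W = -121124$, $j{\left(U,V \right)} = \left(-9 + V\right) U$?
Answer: $\frac{282296439275}{3} \approx 9.4099 \cdot 10^{10}$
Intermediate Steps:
$j{\left(U,V \right)} = U \left(-9 + V\right)$
$Y = \frac{43775}{6}$ ($Y = -3 + \frac{\left(-132\right) \left(-330\right) + 233}{6} = -3 + \frac{43560 + 233}{6} = -3 + \frac{1}{6} \cdot 43793 = -3 + \frac{43793}{6} = \frac{43775}{6} \approx 7295.8$)
$\left(-299666 + W\right) \left(Y + j{\left(502,-451 \right)}\right) = \left(-299666 - 121124\right) \left(\frac{43775}{6} + 502 \left(-9 - 451\right)\right) = - 420790 \left(\frac{43775}{6} + 502 \left(-460\right)\right) = - 420790 \left(\frac{43775}{6} - 230920\right) = \left(-420790\right) \left(- \frac{1341745}{6}\right) = \frac{282296439275}{3}$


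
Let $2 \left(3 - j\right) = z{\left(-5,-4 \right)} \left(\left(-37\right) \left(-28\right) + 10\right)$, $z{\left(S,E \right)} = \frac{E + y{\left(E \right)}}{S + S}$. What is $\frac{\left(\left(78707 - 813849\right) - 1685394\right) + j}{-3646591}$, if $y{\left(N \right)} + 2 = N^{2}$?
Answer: $\frac{2420010}{3646591} \approx 0.66364$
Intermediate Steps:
$y{\left(N \right)} = -2 + N^{2}$
$z{\left(S,E \right)} = \frac{-2 + E + E^{2}}{2 S}$ ($z{\left(S,E \right)} = \frac{E + \left(-2 + E^{2}\right)}{S + S} = \frac{-2 + E + E^{2}}{2 S}$)
$j = 526$ ($j = 3 - \frac{\frac{-2 - 4 + \left(-4\right)^{2}}{2 \left(-5\right)} \left(\left(-37\right) \left(-28\right) + 10\right)}{2} = 3 - \frac{\frac{1}{2} \left(- \frac{1}{5}\right) \left(-2 - 4 + 16\right) \left(1036 + 10\right)}{2} = 3 - \frac{\frac{1}{2} \left(- \frac{1}{5}\right) 10 \cdot 1046}{2} = 3 - \frac{\left(-1\right) 1046}{2} = 3 - -523 = 3 + 523 = 526$)
$\frac{\left(\left(78707 - 813849\right) - 1685394\right) + j}{-3646591} = \frac{\left(\left(78707 - 813849\right) - 1685394\right) + 526}{-3646591} = \left(\left(-735142 - 1685394\right) + 526\right) \left(- \frac{1}{3646591}\right) = \left(-2420536 + 526\right) \left(- \frac{1}{3646591}\right) = \left(-2420010\right) \left(- \frac{1}{3646591}\right) = \frac{2420010}{3646591}$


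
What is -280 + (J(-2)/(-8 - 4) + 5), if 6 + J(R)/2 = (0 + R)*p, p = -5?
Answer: -827/3 ≈ -275.67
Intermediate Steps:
J(R) = -12 - 10*R (J(R) = -12 + 2*((0 + R)*(-5)) = -12 + 2*(R*(-5)) = -12 + 2*(-5*R) = -12 - 10*R)
-280 + (J(-2)/(-8 - 4) + 5) = -280 + ((-12 - 10*(-2))/(-8 - 4) + 5) = -280 + ((-12 + 20)/(-12) + 5) = -280 + (-1/12*8 + 5) = -280 + (-2/3 + 5) = -280 + 13/3 = -827/3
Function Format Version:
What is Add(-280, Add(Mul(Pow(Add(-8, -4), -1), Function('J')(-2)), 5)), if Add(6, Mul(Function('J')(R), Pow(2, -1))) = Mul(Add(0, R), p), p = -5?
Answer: Rational(-827, 3) ≈ -275.67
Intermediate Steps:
Function('J')(R) = Add(-12, Mul(-10, R)) (Function('J')(R) = Add(-12, Mul(2, Mul(Add(0, R), -5))) = Add(-12, Mul(2, Mul(R, -5))) = Add(-12, Mul(2, Mul(-5, R))) = Add(-12, Mul(-10, R)))
Add(-280, Add(Mul(Pow(Add(-8, -4), -1), Function('J')(-2)), 5)) = Add(-280, Add(Mul(Pow(Add(-8, -4), -1), Add(-12, Mul(-10, -2))), 5)) = Add(-280, Add(Mul(Pow(-12, -1), Add(-12, 20)), 5)) = Add(-280, Add(Mul(Rational(-1, 12), 8), 5)) = Add(-280, Add(Rational(-2, 3), 5)) = Add(-280, Rational(13, 3)) = Rational(-827, 3)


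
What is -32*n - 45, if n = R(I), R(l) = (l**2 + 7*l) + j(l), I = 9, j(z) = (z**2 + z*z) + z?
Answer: -10125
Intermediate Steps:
j(z) = z + 2*z**2 (j(z) = (z**2 + z**2) + z = 2*z**2 + z = z + 2*z**2)
R(l) = l**2 + 7*l + l*(1 + 2*l) (R(l) = (l**2 + 7*l) + l*(1 + 2*l) = l**2 + 7*l + l*(1 + 2*l))
n = 315 (n = 9*(8 + 3*9) = 9*(8 + 27) = 9*35 = 315)
-32*n - 45 = -32*315 - 45 = -10080 - 45 = -10125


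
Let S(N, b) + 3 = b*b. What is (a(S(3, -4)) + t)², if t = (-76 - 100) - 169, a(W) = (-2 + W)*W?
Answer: 40804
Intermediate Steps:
S(N, b) = -3 + b² (S(N, b) = -3 + b*b = -3 + b²)
a(W) = W*(-2 + W)
t = -345 (t = -176 - 169 = -345)
(a(S(3, -4)) + t)² = ((-3 + (-4)²)*(-2 + (-3 + (-4)²)) - 345)² = ((-3 + 16)*(-2 + (-3 + 16)) - 345)² = (13*(-2 + 13) - 345)² = (13*11 - 345)² = (143 - 345)² = (-202)² = 40804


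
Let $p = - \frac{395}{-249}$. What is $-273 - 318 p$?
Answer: $- \frac{64529}{83} \approx -777.46$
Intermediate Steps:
$p = \frac{395}{249}$ ($p = \left(-395\right) \left(- \frac{1}{249}\right) = \frac{395}{249} \approx 1.5863$)
$-273 - 318 p = -273 - \frac{41870}{83} = - \frac{64529}{83}$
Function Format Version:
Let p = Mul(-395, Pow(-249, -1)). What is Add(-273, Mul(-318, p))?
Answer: Rational(-64529, 83) ≈ -777.46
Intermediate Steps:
p = Rational(395, 249) (p = Mul(-395, Rational(-1, 249)) = Rational(395, 249) ≈ 1.5863)
Add(-273, Mul(-318, p)) = Add(-273, Mul(-318, Rational(395, 249))) = Add(-273, Rational(-41870, 83)) = Rational(-64529, 83)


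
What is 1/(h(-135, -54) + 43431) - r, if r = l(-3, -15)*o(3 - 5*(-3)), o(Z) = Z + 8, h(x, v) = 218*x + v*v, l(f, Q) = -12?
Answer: 5278105/16917 ≈ 312.00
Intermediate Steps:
h(x, v) = v² + 218*x (h(x, v) = 218*x + v² = v² + 218*x)
o(Z) = 8 + Z
r = -312 (r = -12*(8 + (3 - 5*(-3))) = -12*(8 + (3 + 15)) = -12*(8 + 18) = -12*26 = -312)
1/(h(-135, -54) + 43431) - r = 1/(((-54)² + 218*(-135)) + 43431) - 1*(-312) = 1/((2916 - 29430) + 43431) + 312 = 1/(-26514 + 43431) + 312 = 1/16917 + 312 = 5278105/16917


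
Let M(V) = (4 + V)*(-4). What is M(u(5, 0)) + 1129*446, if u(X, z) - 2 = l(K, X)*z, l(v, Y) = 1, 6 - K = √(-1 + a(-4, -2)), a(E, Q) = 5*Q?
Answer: 503510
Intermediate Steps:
K = 6 - I*√11 (K = 6 - √(-1 + 5*(-2)) = 6 - √(-1 - 10) = 6 - √(-11) = 6 - I*√11 ≈ 6.0 - 3.3166*I)
u(X, z) = 2 + z (u(X, z) = 2 + 1*z = 2 + z)
M(V) = -16 - 4*V
M(u(5, 0)) + 1129*446 = (-16 - 4*(2 + 0)) + 1129*446 = (-16 - 4*2) + 503534 = (-16 - 8) + 503534 = -24 + 503534 = 503510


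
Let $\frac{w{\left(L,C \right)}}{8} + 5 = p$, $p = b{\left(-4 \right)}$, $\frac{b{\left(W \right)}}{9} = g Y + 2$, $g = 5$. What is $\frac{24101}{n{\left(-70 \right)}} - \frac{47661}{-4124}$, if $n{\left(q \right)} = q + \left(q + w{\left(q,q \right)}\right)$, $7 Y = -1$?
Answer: $- \frac{41661196}{157743} \approx -264.11$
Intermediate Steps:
$Y = - \frac{1}{7}$ ($Y = \frac{1}{7} \left(-1\right) = - \frac{1}{7} \approx -0.14286$)
$b{\left(W \right)} = \frac{81}{7}$ ($b{\left(W \right)} = 9 \left(5 \left(- \frac{1}{7}\right) + 2\right) = 9 \left(- \frac{5}{7} + 2\right) = 9 \cdot \frac{9}{7} = \frac{81}{7}$)
$p = \frac{81}{7} \approx 11.571$
$w{\left(L,C \right)} = \frac{368}{7}$ ($w{\left(L,C \right)} = -40 + 8 \cdot \frac{81}{7} = -40 + \frac{648}{7} = \frac{368}{7}$)
$n{\left(q \right)} = \frac{368}{7} + 2 q$ ($n{\left(q \right)} = q + \left(q + \frac{368}{7}\right) = q + \left(\frac{368}{7} + q\right) = \frac{368}{7} + 2 q$)
$\frac{24101}{n{\left(-70 \right)}} - \frac{47661}{-4124} = \frac{24101}{\frac{368}{7} + 2 \left(-70\right)} - \frac{47661}{-4124} = \frac{24101}{\frac{368}{7} - 140} - - \frac{47661}{4124} = \frac{24101}{- \frac{612}{7}} + \frac{47661}{4124} = 24101 \left(- \frac{7}{612}\right) + \frac{47661}{4124} = - \frac{168707}{612} + \frac{47661}{4124} = - \frac{41661196}{157743}$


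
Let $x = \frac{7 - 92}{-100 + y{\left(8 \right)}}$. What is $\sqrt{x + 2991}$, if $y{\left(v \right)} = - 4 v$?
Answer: $\frac{\sqrt{13031601}}{66} \approx 54.696$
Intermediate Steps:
$x = \frac{85}{132}$ ($x = \frac{7 - 92}{-100 - 32} = - \frac{85}{-100 - 32} = - \frac{85}{-132} = \left(-85\right) \left(- \frac{1}{132}\right) = \frac{85}{132} \approx 0.64394$)
$\sqrt{x + 2991} = \sqrt{\frac{85}{132} + 2991} = \sqrt{\frac{394897}{132}} = \frac{\sqrt{13031601}}{66}$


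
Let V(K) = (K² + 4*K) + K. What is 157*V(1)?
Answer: 942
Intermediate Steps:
V(K) = K² + 5*K
157*V(1) = 157*(1*(5 + 1)) = 157*(1*6) = 157*6 = 942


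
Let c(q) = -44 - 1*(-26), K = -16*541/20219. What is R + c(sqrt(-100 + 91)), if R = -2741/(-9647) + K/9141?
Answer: -2871551521357/162088787883 ≈ -17.716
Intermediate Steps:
K = -8656/20219 (K = -8656*1/20219 = -8656/20219 ≈ -0.42811)
c(q) = -18 (c(q) = -44 + 26 = -18)
R = 46046660537/162088787883 (R = -2741/(-9647) - 8656/20219/9141 = -2741*(-1/9647) - 8656/20219*1/9141 = 2741/9647 - 8656/184821879 = 46046660537/162088787883 ≈ 0.28408)
R + c(sqrt(-100 + 91)) = 46046660537/162088787883 - 18 = -2871551521357/162088787883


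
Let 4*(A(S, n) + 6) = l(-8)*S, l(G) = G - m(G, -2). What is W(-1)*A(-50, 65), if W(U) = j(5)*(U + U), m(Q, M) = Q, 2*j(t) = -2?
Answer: -12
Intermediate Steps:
j(t) = -1 (j(t) = (1/2)*(-2) = -1)
l(G) = 0 (l(G) = G - G = 0)
W(U) = -2*U (W(U) = -(U + U) = -2*U)
A(S, n) = -6 (A(S, n) = -6 + (0*S)/4 = -6 + (1/4)*0 = -6 + 0 = -6)
W(-1)*A(-50, 65) = -2*(-1)*(-6) = 2*(-6) = -12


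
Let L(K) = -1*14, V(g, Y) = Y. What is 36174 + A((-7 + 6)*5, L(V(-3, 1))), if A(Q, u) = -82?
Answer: 36092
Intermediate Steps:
L(K) = -14
36174 + A((-7 + 6)*5, L(V(-3, 1))) = 36174 - 82 = 36092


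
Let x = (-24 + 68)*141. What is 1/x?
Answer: 1/6204 ≈ 0.00016119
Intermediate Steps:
x = 6204 (x = 44*141 = 6204)
1/x = 1/6204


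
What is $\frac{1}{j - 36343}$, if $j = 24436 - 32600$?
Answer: $- \frac{1}{44507} \approx -2.2468 \cdot 10^{-5}$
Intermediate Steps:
$j = -8164$ ($j = 24436 - 32600 = -8164$)
$\frac{1}{j - 36343} = \frac{1}{-8164 - 36343} = \frac{1}{-44507} = - \frac{1}{44507}$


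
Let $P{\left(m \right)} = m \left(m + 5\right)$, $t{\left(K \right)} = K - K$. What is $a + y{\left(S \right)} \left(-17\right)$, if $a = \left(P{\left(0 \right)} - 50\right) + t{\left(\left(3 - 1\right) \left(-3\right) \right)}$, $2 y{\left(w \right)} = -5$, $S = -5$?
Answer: $- \frac{15}{2} \approx -7.5$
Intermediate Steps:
$y{\left(w \right)} = - \frac{5}{2}$ ($y{\left(w \right)} = \frac{1}{2} \left(-5\right) = - \frac{5}{2}$)
$t{\left(K \right)} = 0$
$P{\left(m \right)} = m \left(5 + m\right)$
$a = -50$ ($a = \left(0 \left(5 + 0\right) - 50\right) + 0 = \left(0 \cdot 5 - 50\right) + 0 = \left(0 - 50\right) + 0 = -50 + 0 = -50$)
$a + y{\left(S \right)} \left(-17\right) = -50 - - \frac{85}{2} = -50 + \frac{85}{2} = - \frac{15}{2}$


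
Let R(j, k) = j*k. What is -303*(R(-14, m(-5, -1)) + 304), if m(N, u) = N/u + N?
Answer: -92112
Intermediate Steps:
m(N, u) = N + N/u
-303*(R(-14, m(-5, -1)) + 304) = -303*(-14*(-5 - 5/(-1)) + 304) = -303*(-14*(-5 - 5*(-1)) + 304) = -303*(-14*(-5 + 5) + 304) = -303*(-14*0 + 304) = -303*(0 + 304) = -303*304 = -92112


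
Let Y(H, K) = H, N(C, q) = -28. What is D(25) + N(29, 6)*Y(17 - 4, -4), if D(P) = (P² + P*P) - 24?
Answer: 862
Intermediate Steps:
D(P) = -24 + 2*P² (D(P) = (P² + P²) - 24 = 2*P² - 24 = -24 + 2*P²)
D(25) + N(29, 6)*Y(17 - 4, -4) = (-24 + 2*25²) - 28*(17 - 4) = (-24 + 2*625) - 28*13 = (-24 + 1250) - 364 = 1226 - 364 = 862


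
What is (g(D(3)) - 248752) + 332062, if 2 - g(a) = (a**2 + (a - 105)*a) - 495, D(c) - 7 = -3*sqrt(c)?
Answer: 84390 - 231*sqrt(3) ≈ 83990.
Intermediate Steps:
D(c) = 7 - 3*sqrt(c)
g(a) = 497 - a**2 - a*(-105 + a) (g(a) = 2 - ((a**2 + (a - 105)*a) - 495) = 2 - ((a**2 + (-105 + a)*a) - 495) = 2 - ((a**2 + a*(-105 + a)) - 495) = 2 - (-495 + a**2 + a*(-105 + a)) = 2 + (495 - a**2 - a*(-105 + a)) = 497 - a**2 - a*(-105 + a))
(g(D(3)) - 248752) + 332062 = ((497 - 2*(7 - 3*sqrt(3))**2 + 105*(7 - 3*sqrt(3))) - 248752) + 332062 = ((497 - 2*(7 - 3*sqrt(3))**2 + (735 - 315*sqrt(3))) - 248752) + 332062 = ((1232 - 315*sqrt(3) - 2*(7 - 3*sqrt(3))**2) - 248752) + 332062 = (-247520 - 315*sqrt(3) - 2*(7 - 3*sqrt(3))**2) + 332062 = 84542 - 315*sqrt(3) - 2*(7 - 3*sqrt(3))**2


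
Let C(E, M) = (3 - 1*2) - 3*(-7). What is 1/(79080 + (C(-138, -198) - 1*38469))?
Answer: 1/40633 ≈ 2.4611e-5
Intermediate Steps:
C(E, M) = 22 (C(E, M) = (3 - 2) + 21 = 1 + 21 = 22)
1/(79080 + (C(-138, -198) - 1*38469)) = 1/(79080 + (22 - 1*38469)) = 1/(79080 + (22 - 38469)) = 1/(79080 - 38447) = 1/40633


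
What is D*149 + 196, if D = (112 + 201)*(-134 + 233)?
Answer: 4617259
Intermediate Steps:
D = 30987 (D = 313*99 = 30987)
D*149 + 196 = 30987*149 + 196 = 4617063 + 196 = 4617259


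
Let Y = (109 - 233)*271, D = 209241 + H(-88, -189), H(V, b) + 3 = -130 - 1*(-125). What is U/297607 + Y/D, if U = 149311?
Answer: 21240002835/62269205431 ≈ 0.34110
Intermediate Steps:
H(V, b) = -8 (H(V, b) = -3 + (-130 - 1*(-125)) = -3 + (-130 + 125) = -3 - 5 = -8)
D = 209233 (D = 209241 - 8 = 209233)
Y = -33604 (Y = -124*271 = -33604)
U/297607 + Y/D = 149311/297607 - 33604/209233 = 21240002835/62269205431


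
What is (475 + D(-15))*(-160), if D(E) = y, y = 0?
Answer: -76000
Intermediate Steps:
D(E) = 0
(475 + D(-15))*(-160) = (475 + 0)*(-160) = 475*(-160) = -76000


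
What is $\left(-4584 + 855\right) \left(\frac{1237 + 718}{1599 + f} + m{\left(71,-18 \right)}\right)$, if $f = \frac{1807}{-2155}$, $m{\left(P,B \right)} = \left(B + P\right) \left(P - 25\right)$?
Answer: $- \frac{31326499927701}{3444038} \approx -9.0959 \cdot 10^{6}$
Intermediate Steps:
$m{\left(P,B \right)} = \left(-25 + P\right) \left(B + P\right)$ ($m{\left(P,B \right)} = \left(B + P\right) \left(-25 + P\right) = \left(-25 + P\right) \left(B + P\right)$)
$f = - \frac{1807}{2155}$ ($f = 1807 \left(- \frac{1}{2155}\right) = - \frac{1807}{2155} \approx -0.83852$)
$\left(-4584 + 855\right) \left(\frac{1237 + 718}{1599 + f} + m{\left(71,-18 \right)}\right) = \left(-4584 + 855\right) \left(\frac{1237 + 718}{1599 - \frac{1807}{2155}} - \left(2603 - 5041\right)\right) = - 3729 \left(\frac{1955}{\frac{3444038}{2155}} + \left(5041 + 450 - 1775 - 1278\right)\right) = - 3729 \left(1955 \cdot \frac{2155}{3444038} + 2438\right) = - 3729 \left(\frac{4213025}{3444038} + 2438\right) = \left(-3729\right) \frac{8400777669}{3444038} = - \frac{31326499927701}{3444038}$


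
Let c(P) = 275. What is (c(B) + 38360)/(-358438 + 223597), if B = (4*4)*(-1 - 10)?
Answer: -38635/134841 ≈ -0.28652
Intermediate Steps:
B = -176 (B = 16*(-11) = -176)
(c(B) + 38360)/(-358438 + 223597) = (275 + 38360)/(-358438 + 223597) = 38635/(-134841) = 38635*(-1/134841) = -38635/134841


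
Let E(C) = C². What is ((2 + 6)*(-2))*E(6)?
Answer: -576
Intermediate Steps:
((2 + 6)*(-2))*E(6) = ((2 + 6)*(-2))*6² = (8*(-2))*36 = -16*36 = -576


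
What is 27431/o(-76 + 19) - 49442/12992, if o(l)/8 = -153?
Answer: -26056285/993888 ≈ -26.217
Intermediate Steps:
o(l) = -1224 (o(l) = 8*(-153) = -1224)
27431/o(-76 + 19) - 49442/12992 = 27431/(-1224) - 49442/12992 = 27431*(-1/1224) - 49442*1/12992 = -27431/1224 - 24721/6496 = -26056285/993888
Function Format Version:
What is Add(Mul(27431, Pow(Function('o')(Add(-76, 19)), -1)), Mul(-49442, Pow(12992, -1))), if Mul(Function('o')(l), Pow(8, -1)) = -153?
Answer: Rational(-26056285, 993888) ≈ -26.217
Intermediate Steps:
Function('o')(l) = -1224 (Function('o')(l) = Mul(8, -153) = -1224)
Add(Mul(27431, Pow(Function('o')(Add(-76, 19)), -1)), Mul(-49442, Pow(12992, -1))) = Add(Mul(27431, Pow(-1224, -1)), Mul(-49442, Pow(12992, -1))) = Add(Mul(27431, Rational(-1, 1224)), Mul(-49442, Rational(1, 12992))) = Add(Rational(-27431, 1224), Rational(-24721, 6496)) = Rational(-26056285, 993888)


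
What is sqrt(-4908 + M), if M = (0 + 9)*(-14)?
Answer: I*sqrt(5034) ≈ 70.951*I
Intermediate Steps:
M = -126 (M = 9*(-14) = -126)
sqrt(-4908 + M) = sqrt(-4908 - 126) = sqrt(-5034) = I*sqrt(5034)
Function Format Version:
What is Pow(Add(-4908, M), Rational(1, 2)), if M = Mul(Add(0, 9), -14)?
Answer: Mul(I, Pow(5034, Rational(1, 2))) ≈ Mul(70.951, I)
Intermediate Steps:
M = -126 (M = Mul(9, -14) = -126)
Pow(Add(-4908, M), Rational(1, 2)) = Pow(Add(-4908, -126), Rational(1, 2)) = Pow(-5034, Rational(1, 2)) = Mul(I, Pow(5034, Rational(1, 2)))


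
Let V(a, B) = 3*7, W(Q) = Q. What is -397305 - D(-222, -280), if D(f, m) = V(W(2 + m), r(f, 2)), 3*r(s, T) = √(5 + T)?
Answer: -397326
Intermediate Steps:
r(s, T) = √(5 + T)/3
V(a, B) = 21
D(f, m) = 21
-397305 - D(-222, -280) = -397305 - 1*21 = -397305 - 21 = -397326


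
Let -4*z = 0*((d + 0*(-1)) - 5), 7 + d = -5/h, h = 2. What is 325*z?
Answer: 0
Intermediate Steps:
d = -19/2 (d = -7 - 5/2 = -19/2 ≈ -9.5000)
z = 0 (z = -0*((-19/2 + 0*(-1)) - 5) = -0*((-19/2 + 0) - 5) = -0*(-19/2 - 5) = -0*(-29)/2 = -¼*0 = 0)
325*z = 325*0 = 0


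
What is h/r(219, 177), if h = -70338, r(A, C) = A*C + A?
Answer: -11723/6497 ≈ -1.8044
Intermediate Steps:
r(A, C) = A + A*C
h/r(219, 177) = -70338*1/(219*(1 + 177)) = -70338/(219*178) = -70338/38982 = -70338*1/38982 = -11723/6497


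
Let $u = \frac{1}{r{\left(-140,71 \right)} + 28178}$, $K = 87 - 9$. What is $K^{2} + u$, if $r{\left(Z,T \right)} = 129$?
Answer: $\frac{172219789}{28307} \approx 6084.0$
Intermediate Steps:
$K = 78$ ($K = 87 - 9 = 78$)
$u = \frac{1}{28307}$ ($u = \frac{1}{129 + 28178} = \frac{1}{28307} \approx 3.5327 \cdot 10^{-5}$)
$K^{2} + u = 78^{2} + \frac{1}{28307} = 6084 + \frac{1}{28307} = \frac{172219789}{28307}$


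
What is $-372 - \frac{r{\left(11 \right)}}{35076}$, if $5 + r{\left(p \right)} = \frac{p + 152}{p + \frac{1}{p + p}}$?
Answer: $- \frac{3170732467}{8523468} \approx -372.0$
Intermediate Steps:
$r{\left(p \right)} = -5 + \frac{152 + p}{p + \frac{1}{2 p}}$ ($r{\left(p \right)} = -5 + \frac{p + 152}{p + \frac{1}{p + p}} = -5 + \frac{152 + p}{p + \frac{1}{2 p}}$)
$-372 - \frac{r{\left(11 \right)}}{35076} = -372 - \frac{\frac{1}{1 + 2 \cdot 11^{2}} \left(-5 - 8 \cdot 11^{2} + 304 \cdot 11\right)}{35076} = -372 - \frac{-5 - 968 + 3344}{1 + 2 \cdot 121} \cdot \frac{1}{35076} = -372 - \frac{-5 - 968 + 3344}{1 + 242} \cdot \frac{1}{35076} = -372 - \frac{1}{243} \cdot 2371 \cdot \frac{1}{35076} = -372 - \frac{2371}{243} \cdot \frac{1}{35076} = -372 - \frac{2371}{8523468} = - \frac{3170732467}{8523468}$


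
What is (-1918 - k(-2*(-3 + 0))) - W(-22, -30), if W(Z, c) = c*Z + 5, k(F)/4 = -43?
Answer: -2411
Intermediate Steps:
k(F) = -172 (k(F) = 4*(-43) = -172)
W(Z, c) = 5 + Z*c (W(Z, c) = Z*c + 5 = 5 + Z*c)
(-1918 - k(-2*(-3 + 0))) - W(-22, -30) = (-1918 - 1*(-172)) - (5 - 22*(-30)) = (-1918 + 172) - (5 + 660) = -1746 - 1*665 = -1746 - 665 = -2411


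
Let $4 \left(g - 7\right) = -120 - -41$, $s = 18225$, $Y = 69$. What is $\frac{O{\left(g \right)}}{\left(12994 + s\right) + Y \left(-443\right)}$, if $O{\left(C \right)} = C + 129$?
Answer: $\frac{465}{2608} \approx 0.1783$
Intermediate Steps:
$g = - \frac{51}{4}$ ($g = 7 + \frac{-120 - -41}{4} = 7 + \frac{-120 + 41}{4} = 7 + \frac{1}{4} \left(-79\right) = 7 - \frac{79}{4} = - \frac{51}{4} \approx -12.75$)
$O{\left(C \right)} = 129 + C$
$\frac{O{\left(g \right)}}{\left(12994 + s\right) + Y \left(-443\right)} = \frac{129 - \frac{51}{4}}{\left(12994 + 18225\right) + 69 \left(-443\right)} = \frac{465}{4 \left(31219 - 30567\right)} = \frac{465}{4 \cdot 652} = \frac{465}{4} \cdot \frac{1}{652} = \frac{465}{2608}$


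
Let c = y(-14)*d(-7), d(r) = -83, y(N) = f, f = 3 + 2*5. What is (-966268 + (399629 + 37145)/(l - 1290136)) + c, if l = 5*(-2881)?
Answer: -1261944259501/1304541 ≈ -9.6735e+5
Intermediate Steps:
f = 13 (f = 3 + 10 = 13)
y(N) = 13
l = -14405
c = -1079 (c = 13*(-83) = -1079)
(-966268 + (399629 + 37145)/(l - 1290136)) + c = (-966268 + (399629 + 37145)/(-14405 - 1290136)) - 1079 = (-966268 + 436774/(-1304541)) - 1079 = (-966268 + 436774*(-1/1304541)) - 1079 = (-966268 - 436774/1304541) - 1079 = -1260536659762/1304541 - 1079 = -1261944259501/1304541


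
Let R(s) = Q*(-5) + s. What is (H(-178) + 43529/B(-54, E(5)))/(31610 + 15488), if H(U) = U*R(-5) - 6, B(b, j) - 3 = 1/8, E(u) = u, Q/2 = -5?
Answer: 73916/588725 ≈ 0.12555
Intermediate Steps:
Q = -10 (Q = 2*(-5) = -10)
B(b, j) = 25/8 (B(b, j) = 3 + 1/8 = 3 + ⅛ = 25/8)
R(s) = 50 + s (R(s) = -10*(-5) + s = 50 + s)
H(U) = -6 + 45*U (H(U) = U*(50 - 5) - 6 = U*45 - 6 = 45*U - 6 = -6 + 45*U)
(H(-178) + 43529/B(-54, E(5)))/(31610 + 15488) = ((-6 + 45*(-178)) + 43529/(25/8))/(31610 + 15488) = ((-6 - 8010) + 43529*(8/25))/47098 = (-8016 + 348232/25)*(1/47098) = (147832/25)*(1/47098) = 73916/588725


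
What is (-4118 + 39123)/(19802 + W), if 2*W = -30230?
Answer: 35005/4687 ≈ 7.4685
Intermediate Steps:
W = -15115 (W = (½)*(-30230) = -15115)
(-4118 + 39123)/(19802 + W) = (-4118 + 39123)/(19802 - 15115) = 35005/4687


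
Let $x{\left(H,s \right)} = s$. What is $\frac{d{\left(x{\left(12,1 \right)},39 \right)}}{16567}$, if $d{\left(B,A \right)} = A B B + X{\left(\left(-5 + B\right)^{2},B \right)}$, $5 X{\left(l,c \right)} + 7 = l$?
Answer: $\frac{204}{82835} \approx 0.0024627$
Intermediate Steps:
$X{\left(l,c \right)} = - \frac{7}{5} + \frac{l}{5}$
$d{\left(B,A \right)} = - \frac{7}{5} + \frac{\left(-5 + B\right)^{2}}{5} + A B^{2}$ ($d{\left(B,A \right)} = A B B + \left(- \frac{7}{5} + \frac{\left(-5 + B\right)^{2}}{5}\right) = A B^{2} + \left(- \frac{7}{5} + \frac{\left(-5 + B\right)^{2}}{5}\right) = - \frac{7}{5} + \frac{\left(-5 + B\right)^{2}}{5} + A B^{2}$)
$\frac{d{\left(x{\left(12,1 \right)},39 \right)}}{16567} = \frac{- \frac{7}{5} + \frac{\left(-5 + 1\right)^{2}}{5} + 39 \cdot 1^{2}}{16567} = \left(- \frac{7}{5} + \frac{\left(-4\right)^{2}}{5} + 39 \cdot 1\right) \frac{1}{16567} = \left(- \frac{7}{5} + \frac{1}{5} \cdot 16 + 39\right) \frac{1}{16567} = \left(- \frac{7}{5} + \frac{16}{5} + 39\right) \frac{1}{16567} = \frac{204}{5} \cdot \frac{1}{16567} = \frac{204}{82835}$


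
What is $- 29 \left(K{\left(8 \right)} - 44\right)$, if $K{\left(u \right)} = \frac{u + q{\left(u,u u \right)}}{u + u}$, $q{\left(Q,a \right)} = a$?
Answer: $\frac{2291}{2} \approx 1145.5$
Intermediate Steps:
$K{\left(u \right)} = \frac{u + u^{2}}{2 u}$ ($K{\left(u \right)} = \frac{u + u u}{u + u} = \frac{u + u^{2}}{2 u}$)
$- 29 \left(K{\left(8 \right)} - 44\right) = - 29 \left(\left(\frac{1}{2} + \frac{1}{2} \cdot 8\right) - 44\right) = - 29 \left(\left(\frac{1}{2} + 4\right) - 44\right) = - 29 \left(\frac{9}{2} - 44\right) = \left(-29\right) \left(- \frac{79}{2}\right) = \frac{2291}{2}$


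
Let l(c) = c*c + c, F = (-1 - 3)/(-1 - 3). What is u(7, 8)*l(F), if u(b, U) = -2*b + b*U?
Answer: 84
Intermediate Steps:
F = 1 (F = -4/(-4) = -4*(-¼) = 1)
l(c) = c + c² (l(c) = c² + c = c + c²)
u(b, U) = -2*b + U*b
u(7, 8)*l(F) = (7*(-2 + 8))*(1*(1 + 1)) = (7*6)*(1*2) = 42*2 = 84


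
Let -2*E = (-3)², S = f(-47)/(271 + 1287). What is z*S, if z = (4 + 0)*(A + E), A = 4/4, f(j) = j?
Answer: 329/779 ≈ 0.42234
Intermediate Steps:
S = -47/1558 (S = -47/(271 + 1287) = -47/1558 ≈ -0.030167)
A = 1 (A = 4*(¼) = 1)
E = -9/2 (E = -½*(-3)² = -½*9 = -9/2 ≈ -4.5000)
z = -14 (z = (4 + 0)*(1 - 9/2) = 4*(-7/2) = -14)
z*S = -14*(-47/1558) = 329/779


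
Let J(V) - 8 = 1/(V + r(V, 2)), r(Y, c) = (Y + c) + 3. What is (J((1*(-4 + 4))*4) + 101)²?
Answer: 298116/25 ≈ 11925.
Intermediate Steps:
r(Y, c) = 3 + Y + c
J(V) = 8 + 1/(5 + 2*V) (J(V) = 8 + 1/(V + (3 + V + 2)) = 8 + 1/(V + (5 + V)) = 8 + 1/(5 + 2*V))
(J((1*(-4 + 4))*4) + 101)² = ((41 + 16*((1*(-4 + 4))*4))/(5 + 2*((1*(-4 + 4))*4)) + 101)² = ((41 + 16*((1*0)*4))/(5 + 2*((1*0)*4)) + 101)² = ((41 + 16*(0*4))/(5 + 2*(0*4)) + 101)² = ((41 + 16*0)/(5 + 2*0) + 101)² = ((41 + 0)/(5 + 0) + 101)² = (41/5 + 101)² = (546/5)² = 298116/25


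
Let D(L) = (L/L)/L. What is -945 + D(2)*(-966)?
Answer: -1428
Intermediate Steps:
D(L) = 1/L
-945 + D(2)*(-966) = -945 - 966/2 = -945 + (½)*(-966) = -945 - 483 = -1428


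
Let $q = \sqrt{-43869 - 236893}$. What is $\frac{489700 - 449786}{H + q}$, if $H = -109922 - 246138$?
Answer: $- \frac{7105889420}{63389502181} - \frac{19957 i \sqrt{280762}}{63389502181} \approx -0.1121 - 0.00016682 i$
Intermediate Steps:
$q = i \sqrt{280762}$ ($q = \sqrt{-280762} = i \sqrt{280762} \approx 529.87 i$)
$H = -356060$ ($H = -109922 - 246138 = -356060$)
$\frac{489700 - 449786}{H + q} = \frac{489700 - 449786}{-356060 + i \sqrt{280762}} = \frac{39914}{-356060 + i \sqrt{280762}}$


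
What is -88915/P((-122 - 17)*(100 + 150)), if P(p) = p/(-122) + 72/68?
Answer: -92204855/296473 ≈ -311.01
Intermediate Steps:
P(p) = 18/17 - p/122 (P(p) = p*(-1/122) + 72*(1/68) = -p/122 + 18/17 = 18/17 - p/122)
-88915/P((-122 - 17)*(100 + 150)) = -88915/(18/17 - (-122 - 17)*(100 + 150)/122) = -88915/(18/17 - (-139)*250/122) = -88915/(18/17 - 1/122*(-34750)) = -88915/(18/17 + 17375/61) = -88915/296473/1037 = -88915*1037/296473 = -92204855/296473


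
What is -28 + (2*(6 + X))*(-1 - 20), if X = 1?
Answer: -322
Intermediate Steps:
-28 + (2*(6 + X))*(-1 - 20) = -28 + (2*(6 + 1))*(-1 - 20) = -28 + (2*7)*(-21) = -28 + 14*(-21) = -28 - 294 = -322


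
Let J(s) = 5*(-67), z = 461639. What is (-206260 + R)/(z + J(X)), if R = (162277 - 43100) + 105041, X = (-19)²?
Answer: 2993/76884 ≈ 0.038929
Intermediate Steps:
X = 361
J(s) = -335
R = 224218 (R = 119177 + 105041 = 224218)
(-206260 + R)/(z + J(X)) = (-206260 + 224218)/(461639 - 335) = 17958/461304 = 17958*(1/461304) = 2993/76884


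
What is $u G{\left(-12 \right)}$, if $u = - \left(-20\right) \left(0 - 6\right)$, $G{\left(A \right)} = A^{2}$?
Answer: $-17280$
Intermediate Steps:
$u = -120$ ($u = - \left(-20\right) \left(0 - 6\right) = - \left(-20\right) \left(-6\right) = \left(-1\right) 120 = -120$)
$u G{\left(-12 \right)} = - 120 \left(-12\right)^{2} = \left(-120\right) 144 = -17280$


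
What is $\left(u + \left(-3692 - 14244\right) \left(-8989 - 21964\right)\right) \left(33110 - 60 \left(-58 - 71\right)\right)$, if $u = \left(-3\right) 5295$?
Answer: $22678168474550$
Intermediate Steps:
$u = -15885$
$\left(u + \left(-3692 - 14244\right) \left(-8989 - 21964\right)\right) \left(33110 - 60 \left(-58 - 71\right)\right) = \left(-15885 + \left(-3692 - 14244\right) \left(-8989 - 21964\right)\right) \left(33110 - 60 \left(-58 - 71\right)\right) = \left(-15885 - -555173008\right) \left(33110 - -7740\right) = \left(-15885 + 555173008\right) \left(33110 + 7740\right) = 555157123 \cdot 40850 = 22678168474550$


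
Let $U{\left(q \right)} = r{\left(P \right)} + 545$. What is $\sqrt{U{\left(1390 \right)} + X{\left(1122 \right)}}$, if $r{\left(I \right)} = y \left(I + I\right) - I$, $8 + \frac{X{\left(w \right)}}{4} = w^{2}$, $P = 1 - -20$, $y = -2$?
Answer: $2 \sqrt{1258986} \approx 2244.1$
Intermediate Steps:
$P = 21$ ($P = 1 + 20 = 21$)
$X{\left(w \right)} = -32 + 4 w^{2}$
$r{\left(I \right)} = - 5 I$ ($r{\left(I \right)} = - 2 \left(I + I\right) - I = - 2 \cdot 2 I - I = - 4 I - I = - 5 I$)
$U{\left(q \right)} = 440$ ($U{\left(q \right)} = \left(-5\right) 21 + 545 = -105 + 545 = 440$)
$\sqrt{U{\left(1390 \right)} + X{\left(1122 \right)}} = \sqrt{440 - \left(32 - 4 \cdot 1122^{2}\right)} = \sqrt{440 + \left(-32 + 4 \cdot 1258884\right)} = \sqrt{440 + \left(-32 + 5035536\right)} = \sqrt{440 + 5035504} = \sqrt{5035944} = 2 \sqrt{1258986}$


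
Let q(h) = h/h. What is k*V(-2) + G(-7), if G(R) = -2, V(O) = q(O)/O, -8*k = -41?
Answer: -73/16 ≈ -4.5625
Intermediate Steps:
k = 41/8 (k = -1/8*(-41) = 41/8 ≈ 5.1250)
q(h) = 1
V(O) = 1/O
k*V(-2) + G(-7) = (41/8)/(-2) - 2 = (41/8)*(-1/2) - 2 = -41/16 - 2 = -73/16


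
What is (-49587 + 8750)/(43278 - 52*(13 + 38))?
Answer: -40837/40626 ≈ -1.0052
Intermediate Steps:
(-49587 + 8750)/(43278 - 52*(13 + 38)) = -40837/(43278 - 52*51) = -40837/(43278 - 2652) = -40837/40626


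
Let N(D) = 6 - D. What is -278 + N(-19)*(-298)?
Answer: -7728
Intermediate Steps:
-278 + N(-19)*(-298) = -278 + (6 - 1*(-19))*(-298) = -278 + (6 + 19)*(-298) = -278 + 25*(-298) = -278 - 7450 = -7728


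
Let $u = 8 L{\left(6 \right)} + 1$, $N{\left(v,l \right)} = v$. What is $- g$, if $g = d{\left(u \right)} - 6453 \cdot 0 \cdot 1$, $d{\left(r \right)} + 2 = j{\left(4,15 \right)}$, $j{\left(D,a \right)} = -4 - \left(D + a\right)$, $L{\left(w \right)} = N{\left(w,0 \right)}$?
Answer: $25$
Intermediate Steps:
$L{\left(w \right)} = w$
$j{\left(D,a \right)} = -4 - D - a$ ($j{\left(D,a \right)} = -4 - \left(D + a\right) = -4 - D - a$)
$u = 49$ ($u = 8 \cdot 6 + 1 = 48 + 1 = 49$)
$d{\left(r \right)} = -25$ ($d{\left(r \right)} = -2 - 23 = -25$)
$g = -25$ ($g = -25 - 6453 \cdot 0 \cdot 1 = -25 - 6453 \cdot 0 = -25 - 0 = -25 + 0 = -25$)
$- g = \left(-1\right) \left(-25\right) = 25$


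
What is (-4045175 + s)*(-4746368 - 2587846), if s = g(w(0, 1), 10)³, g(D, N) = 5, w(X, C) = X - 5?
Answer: 29667262340700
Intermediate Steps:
w(X, C) = -5 + X
s = 125 (s = 5³ = 125)
(-4045175 + s)*(-4746368 - 2587846) = (-4045175 + 125)*(-4746368 - 2587846) = -4045050*(-7334214) = 29667262340700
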